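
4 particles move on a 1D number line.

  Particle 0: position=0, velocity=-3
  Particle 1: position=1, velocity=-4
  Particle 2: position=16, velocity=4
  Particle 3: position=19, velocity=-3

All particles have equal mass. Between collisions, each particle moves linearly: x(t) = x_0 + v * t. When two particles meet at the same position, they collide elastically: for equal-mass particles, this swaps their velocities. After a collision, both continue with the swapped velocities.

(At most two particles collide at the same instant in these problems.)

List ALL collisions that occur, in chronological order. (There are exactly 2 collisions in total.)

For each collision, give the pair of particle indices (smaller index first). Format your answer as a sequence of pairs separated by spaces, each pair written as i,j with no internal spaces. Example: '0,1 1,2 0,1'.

Collision at t=3/7: particles 2 and 3 swap velocities; positions: p0=-9/7 p1=-5/7 p2=124/7 p3=124/7; velocities now: v0=-3 v1=-4 v2=-3 v3=4
Collision at t=1: particles 0 and 1 swap velocities; positions: p0=-3 p1=-3 p2=16 p3=20; velocities now: v0=-4 v1=-3 v2=-3 v3=4

Answer: 2,3 0,1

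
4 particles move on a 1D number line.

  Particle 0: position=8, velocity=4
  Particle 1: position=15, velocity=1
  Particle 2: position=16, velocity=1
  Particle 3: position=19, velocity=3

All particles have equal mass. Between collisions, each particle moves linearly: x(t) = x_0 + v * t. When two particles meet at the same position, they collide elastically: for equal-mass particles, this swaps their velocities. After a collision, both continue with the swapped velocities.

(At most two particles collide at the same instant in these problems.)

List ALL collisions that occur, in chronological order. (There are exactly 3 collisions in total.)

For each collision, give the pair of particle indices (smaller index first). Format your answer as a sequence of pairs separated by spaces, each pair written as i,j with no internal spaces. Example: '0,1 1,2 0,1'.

Answer: 0,1 1,2 2,3

Derivation:
Collision at t=7/3: particles 0 and 1 swap velocities; positions: p0=52/3 p1=52/3 p2=55/3 p3=26; velocities now: v0=1 v1=4 v2=1 v3=3
Collision at t=8/3: particles 1 and 2 swap velocities; positions: p0=53/3 p1=56/3 p2=56/3 p3=27; velocities now: v0=1 v1=1 v2=4 v3=3
Collision at t=11: particles 2 and 3 swap velocities; positions: p0=26 p1=27 p2=52 p3=52; velocities now: v0=1 v1=1 v2=3 v3=4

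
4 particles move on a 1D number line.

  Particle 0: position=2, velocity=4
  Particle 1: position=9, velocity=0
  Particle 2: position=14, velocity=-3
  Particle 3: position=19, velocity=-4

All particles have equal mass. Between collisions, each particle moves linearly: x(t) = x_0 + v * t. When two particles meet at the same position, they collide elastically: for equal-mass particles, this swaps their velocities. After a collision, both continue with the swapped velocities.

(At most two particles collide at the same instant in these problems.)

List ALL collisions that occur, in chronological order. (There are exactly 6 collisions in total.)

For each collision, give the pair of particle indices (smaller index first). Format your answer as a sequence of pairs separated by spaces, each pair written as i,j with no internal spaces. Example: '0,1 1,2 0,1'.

Answer: 1,2 0,1 1,2 2,3 1,2 0,1

Derivation:
Collision at t=5/3: particles 1 and 2 swap velocities; positions: p0=26/3 p1=9 p2=9 p3=37/3; velocities now: v0=4 v1=-3 v2=0 v3=-4
Collision at t=12/7: particles 0 and 1 swap velocities; positions: p0=62/7 p1=62/7 p2=9 p3=85/7; velocities now: v0=-3 v1=4 v2=0 v3=-4
Collision at t=7/4: particles 1 and 2 swap velocities; positions: p0=35/4 p1=9 p2=9 p3=12; velocities now: v0=-3 v1=0 v2=4 v3=-4
Collision at t=17/8: particles 2 and 3 swap velocities; positions: p0=61/8 p1=9 p2=21/2 p3=21/2; velocities now: v0=-3 v1=0 v2=-4 v3=4
Collision at t=5/2: particles 1 and 2 swap velocities; positions: p0=13/2 p1=9 p2=9 p3=12; velocities now: v0=-3 v1=-4 v2=0 v3=4
Collision at t=5: particles 0 and 1 swap velocities; positions: p0=-1 p1=-1 p2=9 p3=22; velocities now: v0=-4 v1=-3 v2=0 v3=4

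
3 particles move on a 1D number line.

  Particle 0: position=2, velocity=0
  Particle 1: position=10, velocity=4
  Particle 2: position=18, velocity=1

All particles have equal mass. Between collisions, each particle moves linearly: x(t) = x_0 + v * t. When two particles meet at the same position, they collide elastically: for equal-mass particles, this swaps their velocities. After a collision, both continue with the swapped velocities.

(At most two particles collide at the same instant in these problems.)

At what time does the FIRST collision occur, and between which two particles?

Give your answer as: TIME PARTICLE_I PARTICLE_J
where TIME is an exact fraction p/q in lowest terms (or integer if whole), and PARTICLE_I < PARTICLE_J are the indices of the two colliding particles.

Answer: 8/3 1 2

Derivation:
Pair (0,1): pos 2,10 vel 0,4 -> not approaching (rel speed -4 <= 0)
Pair (1,2): pos 10,18 vel 4,1 -> gap=8, closing at 3/unit, collide at t=8/3
Earliest collision: t=8/3 between 1 and 2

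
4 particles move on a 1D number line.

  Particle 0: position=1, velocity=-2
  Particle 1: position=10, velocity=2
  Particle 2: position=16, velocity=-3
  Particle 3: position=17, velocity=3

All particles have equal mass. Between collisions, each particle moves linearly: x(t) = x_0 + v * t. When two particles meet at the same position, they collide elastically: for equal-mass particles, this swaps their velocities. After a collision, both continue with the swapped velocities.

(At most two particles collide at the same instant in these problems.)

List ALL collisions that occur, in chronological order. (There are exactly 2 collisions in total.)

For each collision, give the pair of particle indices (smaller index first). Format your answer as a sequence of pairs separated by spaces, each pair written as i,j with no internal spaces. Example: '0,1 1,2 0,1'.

Collision at t=6/5: particles 1 and 2 swap velocities; positions: p0=-7/5 p1=62/5 p2=62/5 p3=103/5; velocities now: v0=-2 v1=-3 v2=2 v3=3
Collision at t=15: particles 0 and 1 swap velocities; positions: p0=-29 p1=-29 p2=40 p3=62; velocities now: v0=-3 v1=-2 v2=2 v3=3

Answer: 1,2 0,1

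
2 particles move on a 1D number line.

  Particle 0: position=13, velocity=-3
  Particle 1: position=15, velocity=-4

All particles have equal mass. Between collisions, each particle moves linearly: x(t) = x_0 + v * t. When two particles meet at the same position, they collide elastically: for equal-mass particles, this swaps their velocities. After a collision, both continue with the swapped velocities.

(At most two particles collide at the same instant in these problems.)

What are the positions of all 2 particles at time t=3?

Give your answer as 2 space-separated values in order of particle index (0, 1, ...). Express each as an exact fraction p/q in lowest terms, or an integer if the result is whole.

Answer: 3 4

Derivation:
Collision at t=2: particles 0 and 1 swap velocities; positions: p0=7 p1=7; velocities now: v0=-4 v1=-3
Advance to t=3 (no further collisions before then); velocities: v0=-4 v1=-3; positions = 3 4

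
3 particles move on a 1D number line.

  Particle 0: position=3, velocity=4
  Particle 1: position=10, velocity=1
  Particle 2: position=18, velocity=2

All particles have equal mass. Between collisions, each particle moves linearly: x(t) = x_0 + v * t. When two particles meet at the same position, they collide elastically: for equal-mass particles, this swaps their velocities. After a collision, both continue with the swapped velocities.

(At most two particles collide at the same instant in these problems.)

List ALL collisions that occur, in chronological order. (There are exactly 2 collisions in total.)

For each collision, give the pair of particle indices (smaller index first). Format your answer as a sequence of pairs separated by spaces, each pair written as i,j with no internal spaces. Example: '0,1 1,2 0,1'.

Answer: 0,1 1,2

Derivation:
Collision at t=7/3: particles 0 and 1 swap velocities; positions: p0=37/3 p1=37/3 p2=68/3; velocities now: v0=1 v1=4 v2=2
Collision at t=15/2: particles 1 and 2 swap velocities; positions: p0=35/2 p1=33 p2=33; velocities now: v0=1 v1=2 v2=4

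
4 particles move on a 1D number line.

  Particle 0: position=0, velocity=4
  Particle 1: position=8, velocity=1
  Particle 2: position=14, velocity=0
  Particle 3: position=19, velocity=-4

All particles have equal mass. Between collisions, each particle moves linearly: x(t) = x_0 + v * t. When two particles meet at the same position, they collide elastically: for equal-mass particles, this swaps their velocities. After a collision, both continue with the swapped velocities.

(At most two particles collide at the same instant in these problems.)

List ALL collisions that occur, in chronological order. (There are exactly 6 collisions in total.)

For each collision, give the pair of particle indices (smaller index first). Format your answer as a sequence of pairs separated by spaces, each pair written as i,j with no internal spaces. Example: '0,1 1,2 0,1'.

Collision at t=5/4: particles 2 and 3 swap velocities; positions: p0=5 p1=37/4 p2=14 p3=14; velocities now: v0=4 v1=1 v2=-4 v3=0
Collision at t=11/5: particles 1 and 2 swap velocities; positions: p0=44/5 p1=51/5 p2=51/5 p3=14; velocities now: v0=4 v1=-4 v2=1 v3=0
Collision at t=19/8: particles 0 and 1 swap velocities; positions: p0=19/2 p1=19/2 p2=83/8 p3=14; velocities now: v0=-4 v1=4 v2=1 v3=0
Collision at t=8/3: particles 1 and 2 swap velocities; positions: p0=25/3 p1=32/3 p2=32/3 p3=14; velocities now: v0=-4 v1=1 v2=4 v3=0
Collision at t=7/2: particles 2 and 3 swap velocities; positions: p0=5 p1=23/2 p2=14 p3=14; velocities now: v0=-4 v1=1 v2=0 v3=4
Collision at t=6: particles 1 and 2 swap velocities; positions: p0=-5 p1=14 p2=14 p3=24; velocities now: v0=-4 v1=0 v2=1 v3=4

Answer: 2,3 1,2 0,1 1,2 2,3 1,2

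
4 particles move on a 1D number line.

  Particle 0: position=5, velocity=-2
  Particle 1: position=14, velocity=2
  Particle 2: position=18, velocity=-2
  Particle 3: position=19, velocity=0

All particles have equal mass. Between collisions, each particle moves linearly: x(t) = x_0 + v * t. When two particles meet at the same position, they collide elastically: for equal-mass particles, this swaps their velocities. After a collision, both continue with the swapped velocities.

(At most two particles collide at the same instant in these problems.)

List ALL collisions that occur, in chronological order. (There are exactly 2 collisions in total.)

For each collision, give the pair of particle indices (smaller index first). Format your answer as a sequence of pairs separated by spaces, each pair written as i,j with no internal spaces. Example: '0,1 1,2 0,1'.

Collision at t=1: particles 1 and 2 swap velocities; positions: p0=3 p1=16 p2=16 p3=19; velocities now: v0=-2 v1=-2 v2=2 v3=0
Collision at t=5/2: particles 2 and 3 swap velocities; positions: p0=0 p1=13 p2=19 p3=19; velocities now: v0=-2 v1=-2 v2=0 v3=2

Answer: 1,2 2,3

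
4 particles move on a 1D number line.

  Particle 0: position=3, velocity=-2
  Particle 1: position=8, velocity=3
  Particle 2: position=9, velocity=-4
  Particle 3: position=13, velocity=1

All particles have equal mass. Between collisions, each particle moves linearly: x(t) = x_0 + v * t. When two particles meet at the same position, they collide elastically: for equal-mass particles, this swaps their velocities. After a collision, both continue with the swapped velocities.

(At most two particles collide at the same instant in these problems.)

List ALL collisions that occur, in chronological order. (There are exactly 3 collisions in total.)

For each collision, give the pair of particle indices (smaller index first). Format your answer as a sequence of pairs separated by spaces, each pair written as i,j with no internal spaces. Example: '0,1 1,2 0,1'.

Collision at t=1/7: particles 1 and 2 swap velocities; positions: p0=19/7 p1=59/7 p2=59/7 p3=92/7; velocities now: v0=-2 v1=-4 v2=3 v3=1
Collision at t=5/2: particles 2 and 3 swap velocities; positions: p0=-2 p1=-1 p2=31/2 p3=31/2; velocities now: v0=-2 v1=-4 v2=1 v3=3
Collision at t=3: particles 0 and 1 swap velocities; positions: p0=-3 p1=-3 p2=16 p3=17; velocities now: v0=-4 v1=-2 v2=1 v3=3

Answer: 1,2 2,3 0,1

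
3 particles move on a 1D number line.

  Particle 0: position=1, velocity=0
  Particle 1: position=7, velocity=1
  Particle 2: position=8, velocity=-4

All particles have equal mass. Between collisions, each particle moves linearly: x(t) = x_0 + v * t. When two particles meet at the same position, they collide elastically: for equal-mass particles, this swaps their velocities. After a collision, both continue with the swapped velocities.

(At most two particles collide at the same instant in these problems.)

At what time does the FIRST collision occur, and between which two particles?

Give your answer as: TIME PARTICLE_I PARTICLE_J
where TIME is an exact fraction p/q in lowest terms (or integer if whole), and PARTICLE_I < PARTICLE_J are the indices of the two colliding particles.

Pair (0,1): pos 1,7 vel 0,1 -> not approaching (rel speed -1 <= 0)
Pair (1,2): pos 7,8 vel 1,-4 -> gap=1, closing at 5/unit, collide at t=1/5
Earliest collision: t=1/5 between 1 and 2

Answer: 1/5 1 2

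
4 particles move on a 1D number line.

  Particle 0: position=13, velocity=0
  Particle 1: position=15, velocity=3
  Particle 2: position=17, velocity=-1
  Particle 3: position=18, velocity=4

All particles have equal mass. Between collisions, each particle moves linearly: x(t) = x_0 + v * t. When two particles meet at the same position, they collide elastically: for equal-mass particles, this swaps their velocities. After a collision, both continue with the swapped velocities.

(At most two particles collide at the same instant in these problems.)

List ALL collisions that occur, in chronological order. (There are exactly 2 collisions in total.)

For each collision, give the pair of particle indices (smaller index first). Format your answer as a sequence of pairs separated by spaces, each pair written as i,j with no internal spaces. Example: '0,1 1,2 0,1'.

Answer: 1,2 0,1

Derivation:
Collision at t=1/2: particles 1 and 2 swap velocities; positions: p0=13 p1=33/2 p2=33/2 p3=20; velocities now: v0=0 v1=-1 v2=3 v3=4
Collision at t=4: particles 0 and 1 swap velocities; positions: p0=13 p1=13 p2=27 p3=34; velocities now: v0=-1 v1=0 v2=3 v3=4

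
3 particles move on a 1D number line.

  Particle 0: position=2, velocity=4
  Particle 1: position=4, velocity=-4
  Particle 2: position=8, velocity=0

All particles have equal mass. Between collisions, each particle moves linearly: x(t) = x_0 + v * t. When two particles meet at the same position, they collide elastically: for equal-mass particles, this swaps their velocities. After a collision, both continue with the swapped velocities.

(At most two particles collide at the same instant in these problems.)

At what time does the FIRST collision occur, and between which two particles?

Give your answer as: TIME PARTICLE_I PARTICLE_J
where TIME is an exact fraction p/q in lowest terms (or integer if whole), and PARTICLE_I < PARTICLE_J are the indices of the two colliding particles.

Pair (0,1): pos 2,4 vel 4,-4 -> gap=2, closing at 8/unit, collide at t=1/4
Pair (1,2): pos 4,8 vel -4,0 -> not approaching (rel speed -4 <= 0)
Earliest collision: t=1/4 between 0 and 1

Answer: 1/4 0 1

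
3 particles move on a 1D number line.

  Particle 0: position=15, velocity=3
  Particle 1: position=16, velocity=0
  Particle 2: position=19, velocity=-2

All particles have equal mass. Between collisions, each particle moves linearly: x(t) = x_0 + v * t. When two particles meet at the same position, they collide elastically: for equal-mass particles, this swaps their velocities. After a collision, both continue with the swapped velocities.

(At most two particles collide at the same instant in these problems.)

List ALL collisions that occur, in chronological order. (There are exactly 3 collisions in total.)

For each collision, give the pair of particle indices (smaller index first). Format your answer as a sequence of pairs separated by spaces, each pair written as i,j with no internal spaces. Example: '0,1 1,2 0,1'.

Answer: 0,1 1,2 0,1

Derivation:
Collision at t=1/3: particles 0 and 1 swap velocities; positions: p0=16 p1=16 p2=55/3; velocities now: v0=0 v1=3 v2=-2
Collision at t=4/5: particles 1 and 2 swap velocities; positions: p0=16 p1=87/5 p2=87/5; velocities now: v0=0 v1=-2 v2=3
Collision at t=3/2: particles 0 and 1 swap velocities; positions: p0=16 p1=16 p2=39/2; velocities now: v0=-2 v1=0 v2=3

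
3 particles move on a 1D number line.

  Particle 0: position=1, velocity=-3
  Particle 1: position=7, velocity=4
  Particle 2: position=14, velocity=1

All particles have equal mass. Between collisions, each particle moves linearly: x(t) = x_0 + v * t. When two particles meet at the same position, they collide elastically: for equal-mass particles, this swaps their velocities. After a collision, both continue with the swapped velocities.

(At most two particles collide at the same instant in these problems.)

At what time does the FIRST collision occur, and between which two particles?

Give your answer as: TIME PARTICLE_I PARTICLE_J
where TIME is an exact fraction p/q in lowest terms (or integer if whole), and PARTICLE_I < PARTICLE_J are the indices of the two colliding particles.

Pair (0,1): pos 1,7 vel -3,4 -> not approaching (rel speed -7 <= 0)
Pair (1,2): pos 7,14 vel 4,1 -> gap=7, closing at 3/unit, collide at t=7/3
Earliest collision: t=7/3 between 1 and 2

Answer: 7/3 1 2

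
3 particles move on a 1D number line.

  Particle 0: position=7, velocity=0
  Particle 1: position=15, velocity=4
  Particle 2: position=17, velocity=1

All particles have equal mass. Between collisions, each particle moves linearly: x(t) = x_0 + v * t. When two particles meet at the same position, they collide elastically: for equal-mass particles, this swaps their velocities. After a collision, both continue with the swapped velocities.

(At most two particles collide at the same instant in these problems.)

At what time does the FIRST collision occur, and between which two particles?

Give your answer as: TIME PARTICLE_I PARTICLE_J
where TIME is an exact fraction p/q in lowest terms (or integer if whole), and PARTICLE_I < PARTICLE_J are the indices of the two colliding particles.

Pair (0,1): pos 7,15 vel 0,4 -> not approaching (rel speed -4 <= 0)
Pair (1,2): pos 15,17 vel 4,1 -> gap=2, closing at 3/unit, collide at t=2/3
Earliest collision: t=2/3 between 1 and 2

Answer: 2/3 1 2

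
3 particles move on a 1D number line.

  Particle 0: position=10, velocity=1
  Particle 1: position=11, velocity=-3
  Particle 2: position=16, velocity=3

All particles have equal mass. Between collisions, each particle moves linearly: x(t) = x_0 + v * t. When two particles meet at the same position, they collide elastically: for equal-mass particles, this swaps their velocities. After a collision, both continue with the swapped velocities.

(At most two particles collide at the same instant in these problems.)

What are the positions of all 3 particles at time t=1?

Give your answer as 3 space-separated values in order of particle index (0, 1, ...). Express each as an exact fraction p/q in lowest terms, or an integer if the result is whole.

Answer: 8 11 19

Derivation:
Collision at t=1/4: particles 0 and 1 swap velocities; positions: p0=41/4 p1=41/4 p2=67/4; velocities now: v0=-3 v1=1 v2=3
Advance to t=1 (no further collisions before then); velocities: v0=-3 v1=1 v2=3; positions = 8 11 19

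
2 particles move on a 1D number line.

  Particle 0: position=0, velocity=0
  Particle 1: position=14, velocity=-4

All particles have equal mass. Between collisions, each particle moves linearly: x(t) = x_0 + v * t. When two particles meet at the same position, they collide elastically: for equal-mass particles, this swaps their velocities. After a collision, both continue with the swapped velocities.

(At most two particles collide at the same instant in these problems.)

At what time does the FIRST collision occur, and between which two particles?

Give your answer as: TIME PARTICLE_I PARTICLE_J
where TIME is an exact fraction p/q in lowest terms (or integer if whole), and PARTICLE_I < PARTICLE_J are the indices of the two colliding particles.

Answer: 7/2 0 1

Derivation:
Pair (0,1): pos 0,14 vel 0,-4 -> gap=14, closing at 4/unit, collide at t=7/2
Earliest collision: t=7/2 between 0 and 1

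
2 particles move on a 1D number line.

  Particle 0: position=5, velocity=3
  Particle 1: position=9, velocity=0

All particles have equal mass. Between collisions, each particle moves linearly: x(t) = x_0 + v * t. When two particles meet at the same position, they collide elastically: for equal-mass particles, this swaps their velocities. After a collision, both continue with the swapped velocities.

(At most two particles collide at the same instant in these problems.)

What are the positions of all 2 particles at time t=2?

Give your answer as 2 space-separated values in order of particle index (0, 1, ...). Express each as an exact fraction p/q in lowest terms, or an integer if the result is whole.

Collision at t=4/3: particles 0 and 1 swap velocities; positions: p0=9 p1=9; velocities now: v0=0 v1=3
Advance to t=2 (no further collisions before then); velocities: v0=0 v1=3; positions = 9 11

Answer: 9 11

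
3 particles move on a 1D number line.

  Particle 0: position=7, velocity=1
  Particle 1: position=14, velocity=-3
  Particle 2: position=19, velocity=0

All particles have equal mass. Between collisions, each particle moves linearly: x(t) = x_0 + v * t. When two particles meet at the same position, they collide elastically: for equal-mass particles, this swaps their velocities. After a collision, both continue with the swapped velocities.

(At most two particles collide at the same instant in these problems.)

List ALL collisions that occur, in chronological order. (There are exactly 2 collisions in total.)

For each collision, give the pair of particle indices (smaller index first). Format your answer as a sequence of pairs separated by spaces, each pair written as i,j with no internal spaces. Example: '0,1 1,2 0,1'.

Answer: 0,1 1,2

Derivation:
Collision at t=7/4: particles 0 and 1 swap velocities; positions: p0=35/4 p1=35/4 p2=19; velocities now: v0=-3 v1=1 v2=0
Collision at t=12: particles 1 and 2 swap velocities; positions: p0=-22 p1=19 p2=19; velocities now: v0=-3 v1=0 v2=1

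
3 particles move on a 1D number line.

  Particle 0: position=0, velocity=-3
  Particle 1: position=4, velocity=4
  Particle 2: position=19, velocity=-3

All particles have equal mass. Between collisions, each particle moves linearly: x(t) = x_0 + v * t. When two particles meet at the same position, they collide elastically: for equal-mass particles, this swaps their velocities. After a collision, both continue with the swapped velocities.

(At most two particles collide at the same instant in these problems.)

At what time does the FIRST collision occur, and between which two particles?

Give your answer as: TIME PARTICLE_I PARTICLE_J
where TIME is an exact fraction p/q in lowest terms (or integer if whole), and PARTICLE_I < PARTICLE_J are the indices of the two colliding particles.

Pair (0,1): pos 0,4 vel -3,4 -> not approaching (rel speed -7 <= 0)
Pair (1,2): pos 4,19 vel 4,-3 -> gap=15, closing at 7/unit, collide at t=15/7
Earliest collision: t=15/7 between 1 and 2

Answer: 15/7 1 2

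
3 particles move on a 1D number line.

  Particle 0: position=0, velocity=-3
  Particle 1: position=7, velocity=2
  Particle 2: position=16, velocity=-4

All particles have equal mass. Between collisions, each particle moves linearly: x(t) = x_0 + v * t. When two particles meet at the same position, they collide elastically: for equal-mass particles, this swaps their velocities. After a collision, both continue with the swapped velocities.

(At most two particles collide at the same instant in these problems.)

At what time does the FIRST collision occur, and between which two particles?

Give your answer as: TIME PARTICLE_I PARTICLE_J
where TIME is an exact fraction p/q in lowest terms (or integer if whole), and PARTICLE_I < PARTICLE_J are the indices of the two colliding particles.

Answer: 3/2 1 2

Derivation:
Pair (0,1): pos 0,7 vel -3,2 -> not approaching (rel speed -5 <= 0)
Pair (1,2): pos 7,16 vel 2,-4 -> gap=9, closing at 6/unit, collide at t=3/2
Earliest collision: t=3/2 between 1 and 2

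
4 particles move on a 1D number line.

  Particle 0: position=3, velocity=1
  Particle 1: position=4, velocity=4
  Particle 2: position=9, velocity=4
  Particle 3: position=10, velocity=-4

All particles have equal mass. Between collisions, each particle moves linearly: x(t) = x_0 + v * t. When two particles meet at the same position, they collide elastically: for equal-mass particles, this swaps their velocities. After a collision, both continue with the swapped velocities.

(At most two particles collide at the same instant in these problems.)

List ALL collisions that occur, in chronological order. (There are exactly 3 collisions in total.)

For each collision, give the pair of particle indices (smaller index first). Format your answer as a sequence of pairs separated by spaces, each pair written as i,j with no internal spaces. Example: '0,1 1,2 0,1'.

Answer: 2,3 1,2 0,1

Derivation:
Collision at t=1/8: particles 2 and 3 swap velocities; positions: p0=25/8 p1=9/2 p2=19/2 p3=19/2; velocities now: v0=1 v1=4 v2=-4 v3=4
Collision at t=3/4: particles 1 and 2 swap velocities; positions: p0=15/4 p1=7 p2=7 p3=12; velocities now: v0=1 v1=-4 v2=4 v3=4
Collision at t=7/5: particles 0 and 1 swap velocities; positions: p0=22/5 p1=22/5 p2=48/5 p3=73/5; velocities now: v0=-4 v1=1 v2=4 v3=4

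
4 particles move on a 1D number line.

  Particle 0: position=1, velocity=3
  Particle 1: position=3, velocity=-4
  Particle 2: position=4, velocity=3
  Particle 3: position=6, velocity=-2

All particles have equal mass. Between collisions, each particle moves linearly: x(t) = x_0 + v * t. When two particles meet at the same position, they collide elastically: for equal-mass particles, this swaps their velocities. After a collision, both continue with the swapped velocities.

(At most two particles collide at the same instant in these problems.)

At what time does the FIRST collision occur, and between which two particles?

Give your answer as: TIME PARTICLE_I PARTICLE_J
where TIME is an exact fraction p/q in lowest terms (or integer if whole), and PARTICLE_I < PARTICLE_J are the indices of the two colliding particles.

Pair (0,1): pos 1,3 vel 3,-4 -> gap=2, closing at 7/unit, collide at t=2/7
Pair (1,2): pos 3,4 vel -4,3 -> not approaching (rel speed -7 <= 0)
Pair (2,3): pos 4,6 vel 3,-2 -> gap=2, closing at 5/unit, collide at t=2/5
Earliest collision: t=2/7 between 0 and 1

Answer: 2/7 0 1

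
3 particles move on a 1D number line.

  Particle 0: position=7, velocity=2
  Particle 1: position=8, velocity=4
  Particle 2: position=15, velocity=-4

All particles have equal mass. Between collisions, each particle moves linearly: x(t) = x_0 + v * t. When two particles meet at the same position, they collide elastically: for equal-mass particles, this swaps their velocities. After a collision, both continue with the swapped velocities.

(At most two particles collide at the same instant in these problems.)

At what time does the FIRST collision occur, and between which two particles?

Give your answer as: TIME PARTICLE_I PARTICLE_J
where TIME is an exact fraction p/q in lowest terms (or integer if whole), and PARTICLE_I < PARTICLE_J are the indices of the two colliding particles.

Pair (0,1): pos 7,8 vel 2,4 -> not approaching (rel speed -2 <= 0)
Pair (1,2): pos 8,15 vel 4,-4 -> gap=7, closing at 8/unit, collide at t=7/8
Earliest collision: t=7/8 between 1 and 2

Answer: 7/8 1 2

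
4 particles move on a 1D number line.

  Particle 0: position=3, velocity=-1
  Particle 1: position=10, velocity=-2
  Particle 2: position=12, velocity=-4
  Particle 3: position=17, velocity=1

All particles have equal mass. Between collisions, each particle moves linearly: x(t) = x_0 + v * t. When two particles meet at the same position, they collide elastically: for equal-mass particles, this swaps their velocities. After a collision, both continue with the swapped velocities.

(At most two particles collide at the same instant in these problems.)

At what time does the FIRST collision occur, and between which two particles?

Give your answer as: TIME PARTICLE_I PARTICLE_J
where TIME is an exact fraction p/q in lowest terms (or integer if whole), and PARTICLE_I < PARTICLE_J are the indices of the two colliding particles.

Answer: 1 1 2

Derivation:
Pair (0,1): pos 3,10 vel -1,-2 -> gap=7, closing at 1/unit, collide at t=7
Pair (1,2): pos 10,12 vel -2,-4 -> gap=2, closing at 2/unit, collide at t=1
Pair (2,3): pos 12,17 vel -4,1 -> not approaching (rel speed -5 <= 0)
Earliest collision: t=1 between 1 and 2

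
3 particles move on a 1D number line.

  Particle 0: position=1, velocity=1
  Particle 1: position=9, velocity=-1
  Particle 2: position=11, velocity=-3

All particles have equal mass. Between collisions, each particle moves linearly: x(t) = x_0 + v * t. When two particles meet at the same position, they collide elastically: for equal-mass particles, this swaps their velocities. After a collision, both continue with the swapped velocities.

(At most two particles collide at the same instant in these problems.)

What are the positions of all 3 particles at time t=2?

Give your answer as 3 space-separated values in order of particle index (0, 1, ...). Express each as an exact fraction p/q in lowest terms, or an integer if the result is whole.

Collision at t=1: particles 1 and 2 swap velocities; positions: p0=2 p1=8 p2=8; velocities now: v0=1 v1=-3 v2=-1
Advance to t=2 (no further collisions before then); velocities: v0=1 v1=-3 v2=-1; positions = 3 5 7

Answer: 3 5 7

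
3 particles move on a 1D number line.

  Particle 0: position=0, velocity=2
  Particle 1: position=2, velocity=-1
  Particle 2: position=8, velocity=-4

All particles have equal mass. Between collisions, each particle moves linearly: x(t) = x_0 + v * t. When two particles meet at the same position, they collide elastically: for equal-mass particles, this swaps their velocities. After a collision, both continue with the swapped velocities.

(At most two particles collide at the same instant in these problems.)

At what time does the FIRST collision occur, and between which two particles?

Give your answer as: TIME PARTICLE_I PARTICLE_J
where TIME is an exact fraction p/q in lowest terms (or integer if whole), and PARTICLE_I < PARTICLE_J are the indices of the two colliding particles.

Answer: 2/3 0 1

Derivation:
Pair (0,1): pos 0,2 vel 2,-1 -> gap=2, closing at 3/unit, collide at t=2/3
Pair (1,2): pos 2,8 vel -1,-4 -> gap=6, closing at 3/unit, collide at t=2
Earliest collision: t=2/3 between 0 and 1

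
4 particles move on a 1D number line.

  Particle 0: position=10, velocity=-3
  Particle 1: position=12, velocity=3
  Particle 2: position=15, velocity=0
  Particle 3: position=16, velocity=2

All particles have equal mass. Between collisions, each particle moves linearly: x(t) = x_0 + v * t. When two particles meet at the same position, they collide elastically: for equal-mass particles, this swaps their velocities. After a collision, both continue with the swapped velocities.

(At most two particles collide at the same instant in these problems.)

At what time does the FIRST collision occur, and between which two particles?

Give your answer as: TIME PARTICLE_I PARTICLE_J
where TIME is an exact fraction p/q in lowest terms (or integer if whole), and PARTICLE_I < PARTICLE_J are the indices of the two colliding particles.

Answer: 1 1 2

Derivation:
Pair (0,1): pos 10,12 vel -3,3 -> not approaching (rel speed -6 <= 0)
Pair (1,2): pos 12,15 vel 3,0 -> gap=3, closing at 3/unit, collide at t=1
Pair (2,3): pos 15,16 vel 0,2 -> not approaching (rel speed -2 <= 0)
Earliest collision: t=1 between 1 and 2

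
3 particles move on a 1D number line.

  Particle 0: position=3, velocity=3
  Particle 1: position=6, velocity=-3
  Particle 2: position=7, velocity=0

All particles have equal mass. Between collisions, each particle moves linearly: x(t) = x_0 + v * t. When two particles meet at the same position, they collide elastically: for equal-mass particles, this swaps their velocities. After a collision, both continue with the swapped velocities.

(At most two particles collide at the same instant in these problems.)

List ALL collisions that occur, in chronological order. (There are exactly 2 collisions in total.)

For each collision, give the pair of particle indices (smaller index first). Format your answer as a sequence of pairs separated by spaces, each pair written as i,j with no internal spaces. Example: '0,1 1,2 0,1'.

Collision at t=1/2: particles 0 and 1 swap velocities; positions: p0=9/2 p1=9/2 p2=7; velocities now: v0=-3 v1=3 v2=0
Collision at t=4/3: particles 1 and 2 swap velocities; positions: p0=2 p1=7 p2=7; velocities now: v0=-3 v1=0 v2=3

Answer: 0,1 1,2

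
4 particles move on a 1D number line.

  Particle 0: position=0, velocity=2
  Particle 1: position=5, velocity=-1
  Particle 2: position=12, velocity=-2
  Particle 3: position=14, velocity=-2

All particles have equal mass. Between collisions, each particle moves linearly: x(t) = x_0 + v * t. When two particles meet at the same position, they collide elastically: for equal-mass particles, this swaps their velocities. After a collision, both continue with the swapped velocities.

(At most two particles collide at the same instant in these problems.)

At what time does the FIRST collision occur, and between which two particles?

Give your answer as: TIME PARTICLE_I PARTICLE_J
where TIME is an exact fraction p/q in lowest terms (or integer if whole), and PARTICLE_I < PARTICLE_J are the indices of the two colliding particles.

Pair (0,1): pos 0,5 vel 2,-1 -> gap=5, closing at 3/unit, collide at t=5/3
Pair (1,2): pos 5,12 vel -1,-2 -> gap=7, closing at 1/unit, collide at t=7
Pair (2,3): pos 12,14 vel -2,-2 -> not approaching (rel speed 0 <= 0)
Earliest collision: t=5/3 between 0 and 1

Answer: 5/3 0 1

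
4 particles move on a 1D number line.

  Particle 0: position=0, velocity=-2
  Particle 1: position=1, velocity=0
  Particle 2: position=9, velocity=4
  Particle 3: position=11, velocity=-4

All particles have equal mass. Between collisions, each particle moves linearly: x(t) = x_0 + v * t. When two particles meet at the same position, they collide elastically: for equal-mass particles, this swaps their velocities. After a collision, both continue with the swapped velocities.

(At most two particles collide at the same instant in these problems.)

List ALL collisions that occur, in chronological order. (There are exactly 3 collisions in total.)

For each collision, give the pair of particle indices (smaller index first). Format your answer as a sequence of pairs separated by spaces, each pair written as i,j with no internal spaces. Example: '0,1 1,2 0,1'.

Answer: 2,3 1,2 0,1

Derivation:
Collision at t=1/4: particles 2 and 3 swap velocities; positions: p0=-1/2 p1=1 p2=10 p3=10; velocities now: v0=-2 v1=0 v2=-4 v3=4
Collision at t=5/2: particles 1 and 2 swap velocities; positions: p0=-5 p1=1 p2=1 p3=19; velocities now: v0=-2 v1=-4 v2=0 v3=4
Collision at t=11/2: particles 0 and 1 swap velocities; positions: p0=-11 p1=-11 p2=1 p3=31; velocities now: v0=-4 v1=-2 v2=0 v3=4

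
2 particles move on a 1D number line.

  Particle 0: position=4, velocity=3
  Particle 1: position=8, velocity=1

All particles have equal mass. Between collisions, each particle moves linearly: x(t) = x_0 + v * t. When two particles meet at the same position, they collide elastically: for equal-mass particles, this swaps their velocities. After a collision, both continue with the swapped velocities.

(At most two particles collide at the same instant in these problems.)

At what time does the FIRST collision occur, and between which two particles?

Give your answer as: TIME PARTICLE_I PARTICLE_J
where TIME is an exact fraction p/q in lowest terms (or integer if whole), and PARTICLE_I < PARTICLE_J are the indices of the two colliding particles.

Answer: 2 0 1

Derivation:
Pair (0,1): pos 4,8 vel 3,1 -> gap=4, closing at 2/unit, collide at t=2
Earliest collision: t=2 between 0 and 1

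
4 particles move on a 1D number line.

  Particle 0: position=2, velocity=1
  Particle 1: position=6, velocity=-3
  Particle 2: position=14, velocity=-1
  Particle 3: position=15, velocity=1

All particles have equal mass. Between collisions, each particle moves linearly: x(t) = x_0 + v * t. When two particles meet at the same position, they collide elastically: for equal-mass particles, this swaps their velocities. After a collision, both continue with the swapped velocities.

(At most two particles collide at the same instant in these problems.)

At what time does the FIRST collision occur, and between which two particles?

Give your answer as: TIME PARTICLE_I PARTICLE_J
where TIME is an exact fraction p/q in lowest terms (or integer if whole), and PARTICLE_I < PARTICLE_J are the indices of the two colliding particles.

Pair (0,1): pos 2,6 vel 1,-3 -> gap=4, closing at 4/unit, collide at t=1
Pair (1,2): pos 6,14 vel -3,-1 -> not approaching (rel speed -2 <= 0)
Pair (2,3): pos 14,15 vel -1,1 -> not approaching (rel speed -2 <= 0)
Earliest collision: t=1 between 0 and 1

Answer: 1 0 1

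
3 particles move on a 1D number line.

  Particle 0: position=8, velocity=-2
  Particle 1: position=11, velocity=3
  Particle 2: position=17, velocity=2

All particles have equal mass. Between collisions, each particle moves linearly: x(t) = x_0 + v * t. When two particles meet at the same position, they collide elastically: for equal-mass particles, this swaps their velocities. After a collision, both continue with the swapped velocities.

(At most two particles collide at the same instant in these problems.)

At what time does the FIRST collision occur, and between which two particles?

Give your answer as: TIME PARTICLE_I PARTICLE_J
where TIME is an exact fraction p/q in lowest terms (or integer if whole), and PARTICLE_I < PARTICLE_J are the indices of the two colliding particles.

Pair (0,1): pos 8,11 vel -2,3 -> not approaching (rel speed -5 <= 0)
Pair (1,2): pos 11,17 vel 3,2 -> gap=6, closing at 1/unit, collide at t=6
Earliest collision: t=6 between 1 and 2

Answer: 6 1 2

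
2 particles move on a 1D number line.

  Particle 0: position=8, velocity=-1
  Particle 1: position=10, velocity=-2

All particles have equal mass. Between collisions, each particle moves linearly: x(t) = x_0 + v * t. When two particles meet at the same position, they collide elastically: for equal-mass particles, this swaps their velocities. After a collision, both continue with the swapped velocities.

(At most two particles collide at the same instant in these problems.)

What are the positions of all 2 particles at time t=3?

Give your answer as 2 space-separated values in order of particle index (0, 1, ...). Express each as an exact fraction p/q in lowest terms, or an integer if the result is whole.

Answer: 4 5

Derivation:
Collision at t=2: particles 0 and 1 swap velocities; positions: p0=6 p1=6; velocities now: v0=-2 v1=-1
Advance to t=3 (no further collisions before then); velocities: v0=-2 v1=-1; positions = 4 5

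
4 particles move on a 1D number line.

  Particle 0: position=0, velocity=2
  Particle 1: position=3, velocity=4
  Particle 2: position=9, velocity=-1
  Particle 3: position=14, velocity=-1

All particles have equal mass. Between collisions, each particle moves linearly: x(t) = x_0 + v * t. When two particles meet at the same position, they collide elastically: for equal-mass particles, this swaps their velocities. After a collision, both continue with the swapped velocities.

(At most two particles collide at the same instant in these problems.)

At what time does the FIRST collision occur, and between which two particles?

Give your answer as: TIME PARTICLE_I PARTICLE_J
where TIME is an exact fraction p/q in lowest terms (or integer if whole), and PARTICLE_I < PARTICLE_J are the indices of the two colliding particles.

Pair (0,1): pos 0,3 vel 2,4 -> not approaching (rel speed -2 <= 0)
Pair (1,2): pos 3,9 vel 4,-1 -> gap=6, closing at 5/unit, collide at t=6/5
Pair (2,3): pos 9,14 vel -1,-1 -> not approaching (rel speed 0 <= 0)
Earliest collision: t=6/5 between 1 and 2

Answer: 6/5 1 2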